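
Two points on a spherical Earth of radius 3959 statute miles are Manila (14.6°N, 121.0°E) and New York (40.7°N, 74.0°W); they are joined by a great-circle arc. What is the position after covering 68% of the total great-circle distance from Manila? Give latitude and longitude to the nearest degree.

The haversine formula gives a central angle δ ≈ 2.146 rad (123.0°) between the endpoints.
Interpolate at f = 0.68 with slerp weights a = sin((1−f)δ)/sin δ ≈ 0.756, b = sin(fδ)/sin δ ≈ 1.185.
p = a·p₁ + b·p₂ ≈ (-0.129, -0.236, 0.963); φ = arcsin(p_z) ≈ 74.37°, λ = atan2(p_y, p_x) ≈ -118.65°.

≈ (74°N, 119°W)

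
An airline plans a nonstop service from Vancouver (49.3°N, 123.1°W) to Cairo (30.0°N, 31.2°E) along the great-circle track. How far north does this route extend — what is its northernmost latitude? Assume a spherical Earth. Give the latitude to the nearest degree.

≈ 76°N

The great circle lies in the plane with unit normal n̂ = (p₁ × p₂)/|p₁ × p₂|.
Here n̂_z ≈ +0.247; the vertex latitude is φ_max = arccos|n̂_z| ≈ 75.7°.
Check via Clairaut: cos φ_max = |cos φ₁| · sin C = cos(49.3°)·sin(22.3°) ≈ 0.247, again giving ≈ 75.7°.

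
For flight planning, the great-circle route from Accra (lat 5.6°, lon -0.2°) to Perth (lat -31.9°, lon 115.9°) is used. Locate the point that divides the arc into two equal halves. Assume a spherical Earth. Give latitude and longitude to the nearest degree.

≈ lat -24°, lon 51°

The haversine formula gives a central angle δ ≈ 2.008 rad (115.0°) between the endpoints.
Interpolate at f = 1/2 with slerp weights a = sin((1−f)δ)/sin δ ≈ 0.931, b = sin(fδ)/sin δ ≈ 0.931.
p = a·p₁ + b·p₂ ≈ (0.581, 0.708, -0.401); φ = arcsin(p_z) ≈ -23.65°, λ = atan2(p_y, p_x) ≈ 50.60°.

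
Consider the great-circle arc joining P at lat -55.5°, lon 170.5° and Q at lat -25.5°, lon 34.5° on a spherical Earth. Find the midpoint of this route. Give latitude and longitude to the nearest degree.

Write both endpoints as unit vectors p₁, p₂ with components (cos φ cos λ, cos φ sin λ, sin φ).
The central angle between the endpoints is δ = arccos(p₁·p₂) ≈ 1.584 rad (90.7°).
Interpolate at f = 1/2 with slerp weights a = sin((1−f)δ)/sin δ ≈ 0.712, b = sin(fδ)/sin δ ≈ 0.712.
p = a·p₁ + b·p₂ ≈ (0.132, 0.430, -0.893); φ = arcsin(p_z) ≈ -63.25°, λ = atan2(p_y, p_x) ≈ 72.97°.

≈ lat -63°, lon 73°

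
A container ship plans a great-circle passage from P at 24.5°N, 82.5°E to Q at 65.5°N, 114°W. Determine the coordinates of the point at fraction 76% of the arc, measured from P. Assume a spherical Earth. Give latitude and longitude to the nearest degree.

From cos δ = sin φ₁ sin φ₂ + cos φ₁ cos φ₂ cos Δλ, the central angle is δ ≈ 1.555 rad (89.1°).
Interpolate at f = 0.76 with slerp weights a = sin((1−f)δ)/sin δ ≈ 0.365, b = sin(fδ)/sin δ ≈ 0.925.
p = a·p₁ + b·p₂ ≈ (-0.113, -0.022, 0.993); φ = arcsin(p_z) ≈ 83.41°, λ = atan2(p_y, p_x) ≈ -169.17°.

≈ 83°N, 169°W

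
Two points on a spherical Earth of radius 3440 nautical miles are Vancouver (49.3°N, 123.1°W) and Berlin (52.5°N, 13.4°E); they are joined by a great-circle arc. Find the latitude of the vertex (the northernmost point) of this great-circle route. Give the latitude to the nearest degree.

≈ 73°N

The great circle lies in the plane with unit normal n̂ = (p₁ × p₂)/|p₁ × p₂|.
Here n̂_z ≈ +0.288; the vertex latitude is φ_max = arccos|n̂_z| ≈ 73.3°.
Check via Clairaut: cos φ_max = |cos φ₁| · sin C = cos(49.3°)·sin(26.2°) ≈ 0.288, again giving ≈ 73.3°.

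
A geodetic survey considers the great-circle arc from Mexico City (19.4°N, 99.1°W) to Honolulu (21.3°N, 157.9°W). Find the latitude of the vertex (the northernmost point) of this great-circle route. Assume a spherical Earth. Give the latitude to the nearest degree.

The great circle lies in the plane with unit normal n̂ = (p₁ × p₂)/|p₁ × p₂|.
Here n̂_z ≈ -0.919; the vertex latitude is φ_max = arccos|n̂_z| ≈ 23.2°.
Check via Clairaut: cos φ_max = |cos φ₁| · sin C = cos(19.4°)·sin(77.1°) ≈ 0.919, again giving ≈ 23.2°.

≈ 23°N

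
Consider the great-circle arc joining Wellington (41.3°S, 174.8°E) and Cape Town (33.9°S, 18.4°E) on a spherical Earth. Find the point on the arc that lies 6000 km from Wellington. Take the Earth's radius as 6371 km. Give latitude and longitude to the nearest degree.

Write both endpoints as unit vectors p₁, p₂ with components (cos φ cos λ, cos φ sin λ, sin φ).
The central angle between the endpoints is δ = arccos(p₁·p₂) ≈ 1.776 rad (101.7°). The total great-circle distance is δ·R ≈ 1.776 × 6371 ≈ 11312 km, so the target fraction is f = 6000/11312 ≈ 0.530.
Interpolate at f ≈ 0.530 with slerp weights a = sin((1−f)δ)/sin δ ≈ 0.756, b = sin(fδ)/sin δ ≈ 0.826.
p = a·p₁ + b·p₂ ≈ (0.085, 0.268, -0.960); φ = arcsin(p_z) ≈ -73.69°, λ = atan2(p_y, p_x) ≈ 72.47°.

≈ (74°S, 72°E)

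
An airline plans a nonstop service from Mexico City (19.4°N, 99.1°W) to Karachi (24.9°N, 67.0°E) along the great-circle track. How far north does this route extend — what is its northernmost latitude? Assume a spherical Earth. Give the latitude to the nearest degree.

≈ 73°N

The great circle lies in the plane with unit normal n̂ = (p₁ × p₂)/|p₁ × p₂|.
Here n̂_z ≈ +0.284; the vertex latitude is φ_max = arccos|n̂_z| ≈ 73.5°.
Check via Clairaut: cos φ_max = |cos φ₁| · sin C = cos(19.4°)·sin(17.5°) ≈ 0.284, again giving ≈ 73.5°.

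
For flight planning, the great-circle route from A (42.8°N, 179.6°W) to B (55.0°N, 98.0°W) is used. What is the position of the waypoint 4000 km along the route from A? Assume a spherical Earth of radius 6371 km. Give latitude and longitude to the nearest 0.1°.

≈ (58.0°N, 126.4°W)

Convert each endpoint to a unit vector on the sphere (x = cos φ cos λ, y = cos φ sin λ, z = sin φ).
The central angle between the endpoints is δ = arccos(p₁·p₂) ≈ 0.905 rad (51.8°). The total great-circle distance is δ·R ≈ 0.905 × 6371 ≈ 5763 km, so the target fraction is f = 4000/5763 ≈ 0.694.
Interpolate at f ≈ 0.694 with slerp weights a = sin((1−f)δ)/sin δ ≈ 0.347, b = sin(fδ)/sin δ ≈ 0.747.
p = a·p₁ + b·p₂ ≈ (-0.315, -0.426, 0.848); φ = arcsin(p_z) ≈ 58.01°, λ = atan2(p_y, p_x) ≈ -126.43°.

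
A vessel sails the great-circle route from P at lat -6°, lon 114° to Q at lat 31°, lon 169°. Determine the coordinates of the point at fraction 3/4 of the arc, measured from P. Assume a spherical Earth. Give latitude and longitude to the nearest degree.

≈ lat 23°, lon 153°

From cos δ = sin φ₁ sin φ₂ + cos φ₁ cos φ₂ cos Δλ, the central angle is δ ≈ 1.121 rad (64.2°).
Interpolate at f = 3/4 with slerp weights a = sin((1−f)δ)/sin δ ≈ 0.307, b = sin(fδ)/sin δ ≈ 0.827.
p = a·p₁ + b·p₂ ≈ (-0.820, 0.414, 0.394); φ = arcsin(p_z) ≈ 23.21°, λ = atan2(p_y, p_x) ≈ 153.20°.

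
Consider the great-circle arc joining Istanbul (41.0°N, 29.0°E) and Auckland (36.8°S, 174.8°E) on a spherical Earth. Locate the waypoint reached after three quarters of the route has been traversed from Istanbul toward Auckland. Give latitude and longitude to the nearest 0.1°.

≈ (17.6°S, 137.0°E)

Write both endpoints as unit vectors p₁, p₂ with components (cos φ cos λ, cos φ sin λ, sin φ).
The central angle between the endpoints is δ = arccos(p₁·p₂) ≈ 2.674 rad (153.2°).
Interpolate at f = 3/4 with slerp weights a = sin((1−f)δ)/sin δ ≈ 1.376, b = sin(fδ)/sin δ ≈ 2.013.
p = a·p₁ + b·p₂ ≈ (-0.697, 0.650, -0.303); φ = arcsin(p_z) ≈ -17.65°, λ = atan2(p_y, p_x) ≈ 137.02°.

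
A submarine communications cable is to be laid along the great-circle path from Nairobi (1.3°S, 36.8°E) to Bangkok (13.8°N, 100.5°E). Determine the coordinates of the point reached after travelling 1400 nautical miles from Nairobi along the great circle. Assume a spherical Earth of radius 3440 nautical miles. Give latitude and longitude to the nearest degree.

The haversine formula gives a central angle δ ≈ 1.132 rad (64.9°) between the endpoints. The total great-circle distance is δ·R ≈ 1.132 × 3440 ≈ 3894 nmi, so the target fraction is f = 1400/3894 ≈ 0.359.
Interpolate at f ≈ 0.359 with slerp weights a = sin((1−f)δ)/sin δ ≈ 0.733, b = sin(fδ)/sin δ ≈ 0.437.
p = a·p₁ + b·p₂ ≈ (0.509, 0.856, 0.088); φ = arcsin(p_z) ≈ 5.03°, λ = atan2(p_y, p_x) ≈ 59.27°.

≈ (5°N, 59°E)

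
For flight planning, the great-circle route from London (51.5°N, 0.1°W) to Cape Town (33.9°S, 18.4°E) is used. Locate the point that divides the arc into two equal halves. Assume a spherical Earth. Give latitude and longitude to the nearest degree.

Convert each endpoint to a unit vector on the sphere (x = cos φ cos λ, y = cos φ sin λ, z = sin φ).
The central angle between the endpoints is δ = arccos(p₁·p₂) ≈ 1.517 rad (86.9°).
Interpolate at f = 1/2 with slerp weights a = sin((1−f)δ)/sin δ ≈ 0.689, b = sin(fδ)/sin δ ≈ 0.689.
p = a·p₁ + b·p₂ ≈ (0.971, 0.180, 0.155); φ = arcsin(p_z) ≈ 8.91°, λ = atan2(p_y, p_x) ≈ 10.48°.

≈ 9°N, 10°E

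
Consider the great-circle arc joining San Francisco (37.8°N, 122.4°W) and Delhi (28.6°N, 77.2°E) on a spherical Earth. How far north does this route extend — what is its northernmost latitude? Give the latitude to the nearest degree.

The great circle lies in the plane with unit normal n̂ = (p₁ × p₂)/|p₁ × p₂|.
Here n̂_z ≈ -0.249; the vertex latitude is φ_max = arccos|n̂_z| ≈ 75.6°.
Check via Clairaut: cos φ_max = |cos φ₁| · sin C = cos(37.8°)·sin(18.4°) ≈ 0.249, again giving ≈ 75.6°.

≈ 76°N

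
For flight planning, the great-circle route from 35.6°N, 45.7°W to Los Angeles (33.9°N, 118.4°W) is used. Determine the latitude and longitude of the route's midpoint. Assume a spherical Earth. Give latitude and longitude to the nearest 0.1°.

From cos δ = sin φ₁ sin φ₂ + cos φ₁ cos φ₂ cos Δλ, the central angle is δ ≈ 1.018 rad (58.3°).
Interpolate at f = 1/2 with slerp weights a = sin((1−f)δ)/sin δ ≈ 0.573, b = sin(fδ)/sin δ ≈ 0.573.
p = a·p₁ + b·p₂ ≈ (0.099, -0.751, 0.653); φ = arcsin(p_z) ≈ 40.74°, λ = atan2(p_y, p_x) ≈ -82.48°.

≈ 40.7°N, 82.5°W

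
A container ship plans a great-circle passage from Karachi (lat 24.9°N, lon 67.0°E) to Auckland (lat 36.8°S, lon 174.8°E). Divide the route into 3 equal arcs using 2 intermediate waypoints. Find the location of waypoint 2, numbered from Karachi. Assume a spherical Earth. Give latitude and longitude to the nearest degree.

≈ lat 21°S, lon 133°E

From cos δ = sin φ₁ sin φ₂ + cos φ₁ cos φ₂ cos Δλ, the central angle is δ ≈ 2.065 rad (118.3°).
Interpolate at f = 2/3 with slerp weights a = sin((1−f)δ)/sin δ ≈ 0.722, b = sin(fδ)/sin δ ≈ 1.114.
p = a·p₁ + b·p₂ ≈ (-0.633, 0.683, -0.364); φ = arcsin(p_z) ≈ -21.34°, λ = atan2(p_y, p_x) ≈ 132.81°.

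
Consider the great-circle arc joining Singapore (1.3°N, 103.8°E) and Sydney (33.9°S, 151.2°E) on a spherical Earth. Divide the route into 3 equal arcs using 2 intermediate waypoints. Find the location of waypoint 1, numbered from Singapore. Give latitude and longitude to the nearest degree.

≈ 12°S, 118°E

Convert each endpoint to a unit vector on the sphere (x = cos φ cos λ, y = cos φ sin λ, z = sin φ).
The central angle between the endpoints is δ = arccos(p₁·p₂) ≈ 0.990 rad (56.7°).
Interpolate at f = 1/3 with slerp weights a = sin((1−f)δ)/sin δ ≈ 0.733, b = sin(fδ)/sin δ ≈ 0.388.
p = a·p₁ + b·p₂ ≈ (-0.457, 0.867, -0.200); φ = arcsin(p_z) ≈ -11.51°, λ = atan2(p_y, p_x) ≈ 117.78°.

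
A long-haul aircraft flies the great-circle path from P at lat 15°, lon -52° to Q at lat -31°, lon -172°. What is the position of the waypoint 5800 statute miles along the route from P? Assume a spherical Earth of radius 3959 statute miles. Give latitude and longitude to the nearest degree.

From cos δ = sin φ₁ sin φ₂ + cos φ₁ cos φ₂ cos Δλ, the central angle is δ ≈ 2.150 rad (123.2°). The total great-circle distance is δ·R ≈ 2.150 × 3959 ≈ 8511 mi, so the target fraction is f = 5800/8511 ≈ 0.681.
Interpolate at f ≈ 0.681 with slerp weights a = sin((1−f)δ)/sin δ ≈ 0.756, b = sin(fδ)/sin δ ≈ 1.188.
p = a·p₁ + b·p₂ ≈ (-0.559, -0.717, -0.416); φ = arcsin(p_z) ≈ -24.60°, λ = atan2(p_y, p_x) ≈ -127.94°.

≈ lat -25°, lon -128°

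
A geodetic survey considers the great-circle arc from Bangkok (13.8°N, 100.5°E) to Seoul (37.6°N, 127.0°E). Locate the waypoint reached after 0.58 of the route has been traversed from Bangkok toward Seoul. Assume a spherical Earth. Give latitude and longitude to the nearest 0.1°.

≈ 28.2°N, 114.5°E

Write both endpoints as unit vectors p₁, p₂ with components (cos φ cos λ, cos φ sin λ, sin φ).
The central angle between the endpoints is δ = arccos(p₁·p₂) ≈ 0.584 rad (33.5°).
Interpolate at f = 0.58 with slerp weights a = sin((1−f)δ)/sin δ ≈ 0.440, b = sin(fδ)/sin δ ≈ 0.603.
p = a·p₁ + b·p₂ ≈ (-0.365, 0.802, 0.473); φ = arcsin(p_z) ≈ 28.21°, λ = atan2(p_y, p_x) ≈ 114.49°.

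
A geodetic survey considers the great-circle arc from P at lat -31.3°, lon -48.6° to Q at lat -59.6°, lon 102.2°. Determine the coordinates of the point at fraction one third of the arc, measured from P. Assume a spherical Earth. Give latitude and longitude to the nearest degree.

≈ lat -59°, lon -35°

The haversine formula gives a central angle δ ≈ 1.500 rad (85.9°) between the endpoints.
Interpolate at f = 1/3 with slerp weights a = sin((1−f)δ)/sin δ ≈ 0.844, b = sin(fδ)/sin δ ≈ 0.481.
p = a·p₁ + b·p₂ ≈ (0.425, -0.303, -0.853); φ = arcsin(p_z) ≈ -58.52°, λ = atan2(p_y, p_x) ≈ -35.47°.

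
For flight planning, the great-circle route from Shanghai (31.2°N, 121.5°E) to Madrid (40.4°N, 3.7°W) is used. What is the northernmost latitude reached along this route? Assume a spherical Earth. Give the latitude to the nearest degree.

The great circle lies in the plane with unit normal n̂ = (p₁ × p₂)/|p₁ × p₂|.
Here n̂_z ≈ -0.533; the vertex latitude is φ_max = arccos|n̂_z| ≈ 57.8°.

≈ 58°N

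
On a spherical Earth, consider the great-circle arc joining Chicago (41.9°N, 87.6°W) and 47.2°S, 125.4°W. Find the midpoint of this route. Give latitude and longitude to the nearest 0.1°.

Convert each endpoint to a unit vector on the sphere (x = cos φ cos λ, y = cos φ sin λ, z = sin φ).
The central angle between the endpoints is δ = arccos(p₁·p₂) ≈ 1.661 rad (95.2°).
Interpolate at f = 1/2 with slerp weights a = sin((1−f)δ)/sin δ ≈ 0.741, b = sin(fδ)/sin δ ≈ 0.741.
p = a·p₁ + b·p₂ ≈ (-0.269, -0.962, -0.049); φ = arcsin(p_z) ≈ -2.80°, λ = atan2(p_y, p_x) ≈ -105.61°.

≈ 2.8°S, 105.6°W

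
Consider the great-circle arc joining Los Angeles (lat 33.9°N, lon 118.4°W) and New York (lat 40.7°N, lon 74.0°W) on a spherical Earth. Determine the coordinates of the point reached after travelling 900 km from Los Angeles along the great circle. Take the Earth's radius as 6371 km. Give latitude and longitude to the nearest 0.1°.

≈ lat 36.9°N, lon 109.2°W

Write both endpoints as unit vectors p₁, p₂ with components (cos φ cos λ, cos φ sin λ, sin φ).
The central angle between the endpoints is δ = arccos(p₁·p₂) ≈ 0.621 rad (35.6°). The total great-circle distance is δ·R ≈ 0.621 × 6371 ≈ 3956 km, so the target fraction is f = 900/3956 ≈ 0.227.
Interpolate at f ≈ 0.227 with slerp weights a = sin((1−f)δ)/sin δ ≈ 0.793, b = sin(fδ)/sin δ ≈ 0.242.
p = a·p₁ + b·p₂ ≈ (-0.263, -0.756, 0.600); φ = arcsin(p_z) ≈ 36.89°, λ = atan2(p_y, p_x) ≈ -109.17°.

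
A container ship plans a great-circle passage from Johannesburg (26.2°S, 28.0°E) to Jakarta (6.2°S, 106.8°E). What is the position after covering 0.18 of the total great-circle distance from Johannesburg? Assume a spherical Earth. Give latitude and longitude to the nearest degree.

Convert each endpoint to a unit vector on the sphere (x = cos φ cos λ, y = cos φ sin λ, z = sin φ).
The central angle between the endpoints is δ = arccos(p₁·p₂) ≈ 1.348 rad (77.2°).
Interpolate at f = 0.18 with slerp weights a = sin((1−f)δ)/sin δ ≈ 0.916, b = sin(fδ)/sin δ ≈ 0.246.
p = a·p₁ + b·p₂ ≈ (0.655, 0.620, -0.431); φ = arcsin(p_z) ≈ -25.54°, λ = atan2(p_y, p_x) ≈ 43.44°.

≈ (26°S, 43°E)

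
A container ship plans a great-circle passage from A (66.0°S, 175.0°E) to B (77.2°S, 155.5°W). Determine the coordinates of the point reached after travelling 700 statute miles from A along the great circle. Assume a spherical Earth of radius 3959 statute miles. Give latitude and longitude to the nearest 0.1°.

≈ (74.5°S, 168.1°W)

The haversine formula gives a central angle δ ≈ 0.249 rad (14.2°) between the endpoints. The total great-circle distance is δ·R ≈ 0.249 × 3959 ≈ 984 mi, so the target fraction is f = 700/984 ≈ 0.711.
Interpolate at f ≈ 0.711 with slerp weights a = sin((1−f)δ)/sin δ ≈ 0.291, b = sin(fδ)/sin δ ≈ 0.715.
p = a·p₁ + b·p₂ ≈ (-0.262, -0.055, -0.963); φ = arcsin(p_z) ≈ -74.46°, λ = atan2(p_y, p_x) ≈ -168.08°.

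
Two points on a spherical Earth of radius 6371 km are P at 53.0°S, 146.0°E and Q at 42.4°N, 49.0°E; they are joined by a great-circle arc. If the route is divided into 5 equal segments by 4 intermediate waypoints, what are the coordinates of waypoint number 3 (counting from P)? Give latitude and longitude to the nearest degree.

≈ 3°N, 84°E

From cos δ = sin φ₁ sin φ₂ + cos φ₁ cos φ₂ cos Δλ, the central angle is δ ≈ 2.205 rad (126.3°).
Interpolate at f = 3/5 with slerp weights a = sin((1−f)δ)/sin δ ≈ 0.959, b = sin(fδ)/sin δ ≈ 1.204.
p = a·p₁ + b·p₂ ≈ (0.105, 0.993, 0.046); φ = arcsin(p_z) ≈ 2.64°, λ = atan2(p_y, p_x) ≈ 83.97°.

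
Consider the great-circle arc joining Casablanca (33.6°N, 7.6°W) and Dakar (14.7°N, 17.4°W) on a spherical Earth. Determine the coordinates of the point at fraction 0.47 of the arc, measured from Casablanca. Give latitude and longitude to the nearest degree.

≈ (25°N, 13°W)

Write both endpoints as unit vectors p₁, p₂ with components (cos φ cos λ, cos φ sin λ, sin φ).
The central angle between the endpoints is δ = arccos(p₁·p₂) ≈ 0.364 rad (20.9°).
Interpolate at f = 0.47 with slerp weights a = sin((1−f)δ)/sin δ ≈ 0.539, b = sin(fδ)/sin δ ≈ 0.478.
p = a·p₁ + b·p₂ ≈ (0.886, -0.198, 0.419); φ = arcsin(p_z) ≈ 24.80°, λ = atan2(p_y, p_x) ≈ -12.58°.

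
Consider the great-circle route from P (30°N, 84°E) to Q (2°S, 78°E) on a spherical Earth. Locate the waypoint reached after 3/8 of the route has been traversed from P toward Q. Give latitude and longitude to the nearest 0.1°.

Write both endpoints as unit vectors p₁, p₂ with components (cos φ cos λ, cos φ sin λ, sin φ).
The central angle between the endpoints is δ = arccos(p₁·p₂) ≈ 0.567 rad (32.5°).
Interpolate at f = 3/8 with slerp weights a = sin((1−f)δ)/sin δ ≈ 0.646, b = sin(fδ)/sin δ ≈ 0.393.
p = a·p₁ + b·p₂ ≈ (0.140, 0.941, 0.309); φ = arcsin(p_z) ≈ 18.02°, λ = atan2(p_y, p_x) ≈ 81.53°.

≈ (18.0°N, 81.5°E)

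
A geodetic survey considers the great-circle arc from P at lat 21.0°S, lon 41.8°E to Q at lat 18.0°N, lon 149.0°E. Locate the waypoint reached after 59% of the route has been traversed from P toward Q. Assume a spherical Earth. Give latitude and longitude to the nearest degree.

≈ lat 2°N, lon 105°E

Convert each endpoint to a unit vector on the sphere (x = cos φ cos λ, y = cos φ sin λ, z = sin φ).
The central angle between the endpoints is δ = arccos(p₁·p₂) ≈ 1.953 rad (111.9°).
Interpolate at f = 0.59 with slerp weights a = sin((1−f)δ)/sin δ ≈ 0.774, b = sin(fδ)/sin δ ≈ 0.985.
p = a·p₁ + b·p₂ ≈ (-0.264, 0.964, 0.027); φ = arcsin(p_z) ≈ 1.55°, λ = atan2(p_y, p_x) ≈ 105.33°.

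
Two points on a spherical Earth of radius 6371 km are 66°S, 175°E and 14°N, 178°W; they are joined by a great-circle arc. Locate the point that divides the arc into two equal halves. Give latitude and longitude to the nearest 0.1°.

≈ 26.0°S, 179.9°E

The haversine formula gives a central angle δ ≈ 1.399 rad (80.2°) between the endpoints.
Interpolate at f = 1/2 with slerp weights a = sin((1−f)δ)/sin δ ≈ 0.654, b = sin(fδ)/sin δ ≈ 0.654.
p = a·p₁ + b·p₂ ≈ (-0.899, 0.001, -0.439); φ = arcsin(p_z) ≈ -26.04°, λ = atan2(p_y, p_x) ≈ 179.93°.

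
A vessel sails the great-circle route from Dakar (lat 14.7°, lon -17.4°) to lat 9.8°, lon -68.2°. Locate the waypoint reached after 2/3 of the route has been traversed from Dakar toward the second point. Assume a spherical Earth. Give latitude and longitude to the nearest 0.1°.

≈ lat 12.5°, lon -51.5°

Write both endpoints as unit vectors p₁, p₂ with components (cos φ cos λ, cos φ sin λ, sin φ).
The central angle between the endpoints is δ = arccos(p₁·p₂) ≈ 0.869 rad (49.8°).
Interpolate at f = 2/3 with slerp weights a = sin((1−f)δ)/sin δ ≈ 0.374, b = sin(fδ)/sin δ ≈ 0.717.
p = a·p₁ + b·p₂ ≈ (0.608, -0.764, 0.217); φ = arcsin(p_z) ≈ 12.53°, λ = atan2(p_y, p_x) ≈ -51.51°.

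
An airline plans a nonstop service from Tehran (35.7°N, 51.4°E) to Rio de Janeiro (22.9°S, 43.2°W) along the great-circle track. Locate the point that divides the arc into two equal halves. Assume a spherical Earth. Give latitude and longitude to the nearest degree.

≈ (9°N, 0°E)

The haversine formula gives a central angle δ ≈ 1.862 rad (106.7°) between the endpoints.
Interpolate at f = 1/2 with slerp weights a = sin((1−f)δ)/sin δ ≈ 0.837, b = sin(fδ)/sin δ ≈ 0.837.
p = a·p₁ + b·p₂ ≈ (0.987, 0.003, 0.163); φ = arcsin(p_z) ≈ 9.37°, λ = atan2(p_y, p_x) ≈ 0.20°.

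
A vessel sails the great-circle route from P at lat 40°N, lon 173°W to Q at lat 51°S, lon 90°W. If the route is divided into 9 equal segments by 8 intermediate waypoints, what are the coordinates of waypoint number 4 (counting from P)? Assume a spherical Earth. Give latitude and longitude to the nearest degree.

Write both endpoints as unit vectors p₁, p₂ with components (cos φ cos λ, cos φ sin λ, sin φ).
The central angle between the endpoints is δ = arccos(p₁·p₂) ≈ 2.027 rad (116.2°).
Interpolate at f = 4/9 with slerp weights a = sin((1−f)δ)/sin δ ≈ 1.006, b = sin(fδ)/sin δ ≈ 0.873.
p = a·p₁ + b·p₂ ≈ (-0.765, -0.644, -0.032); φ = arcsin(p_z) ≈ -1.85°, λ = atan2(p_y, p_x) ≈ -139.92°.

≈ lat 2°S, lon 140°W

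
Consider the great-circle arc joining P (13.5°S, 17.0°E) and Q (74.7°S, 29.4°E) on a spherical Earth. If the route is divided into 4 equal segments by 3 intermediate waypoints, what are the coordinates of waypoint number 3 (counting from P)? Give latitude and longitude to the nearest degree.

Convert each endpoint to a unit vector on the sphere (x = cos φ cos λ, y = cos φ sin λ, z = sin φ).
The central angle between the endpoints is δ = arccos(p₁·p₂) ≈ 1.075 rad (61.6°).
Interpolate at f = 3/4 with slerp weights a = sin((1−f)δ)/sin δ ≈ 0.302, b = sin(fδ)/sin δ ≈ 0.820.
p = a·p₁ + b·p₂ ≈ (0.469, 0.192, -0.862); φ = arcsin(p_z) ≈ -59.53°, λ = atan2(p_y, p_x) ≈ 22.26°.

≈ (60°S, 22°E)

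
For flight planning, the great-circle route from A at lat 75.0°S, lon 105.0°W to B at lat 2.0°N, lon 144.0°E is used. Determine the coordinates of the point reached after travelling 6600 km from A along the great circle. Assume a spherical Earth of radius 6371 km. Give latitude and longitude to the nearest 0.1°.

Write both endpoints as unit vectors p₁, p₂ with components (cos φ cos λ, cos φ sin λ, sin φ).
The central angle between the endpoints is δ = arccos(p₁·p₂) ≈ 1.698 rad (97.3°). The total great-circle distance is δ·R ≈ 1.698 × 6371 ≈ 10815 km, so the target fraction is f = 6600/10815 ≈ 0.610.
Interpolate at f ≈ 0.610 with slerp weights a = sin((1−f)δ)/sin δ ≈ 0.619, b = sin(fδ)/sin δ ≈ 0.867.
p = a·p₁ + b·p₂ ≈ (-0.743, 0.355, -0.568); φ = arcsin(p_z) ≈ -34.61°, λ = atan2(p_y, p_x) ≈ 154.48°.

≈ lat 34.6°S, lon 154.5°E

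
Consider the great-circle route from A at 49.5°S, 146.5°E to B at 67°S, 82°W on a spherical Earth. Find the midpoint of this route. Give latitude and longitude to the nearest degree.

≈ 74°S, 177°W

Convert each endpoint to a unit vector on the sphere (x = cos φ cos λ, y = cos φ sin λ, z = sin φ).
The central angle between the endpoints is δ = arccos(p₁·p₂) ≈ 1.010 rad (57.9°).
Interpolate at f = 1/2 with slerp weights a = sin((1−f)δ)/sin δ ≈ 0.571, b = sin(fδ)/sin δ ≈ 0.571.
p = a·p₁ + b·p₂ ≈ (-0.278, -0.016, -0.960); φ = arcsin(p_z) ≈ -73.81°, λ = atan2(p_y, p_x) ≈ -176.66°.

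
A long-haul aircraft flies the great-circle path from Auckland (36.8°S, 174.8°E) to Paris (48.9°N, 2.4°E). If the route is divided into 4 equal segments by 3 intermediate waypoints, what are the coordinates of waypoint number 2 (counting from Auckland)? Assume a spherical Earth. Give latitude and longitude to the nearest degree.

≈ 42°N, 145°E

The haversine formula gives a central angle δ ≈ 2.909 rad (166.7°) between the endpoints.
Interpolate at f = 2/4 with slerp weights a = sin((1−f)δ)/sin δ ≈ 4.316, b = sin(fδ)/sin δ ≈ 4.316.
p = a·p₁ + b·p₂ ≈ (-0.607, 0.432, 0.667); φ = arcsin(p_z) ≈ 41.84°, λ = atan2(p_y, p_x) ≈ 144.56°.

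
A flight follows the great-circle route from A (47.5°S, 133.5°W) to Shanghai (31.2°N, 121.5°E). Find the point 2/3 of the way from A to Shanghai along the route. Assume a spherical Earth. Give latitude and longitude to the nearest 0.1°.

≈ (2.1°N, 151.7°E)

Write both endpoints as unit vectors p₁, p₂ with components (cos φ cos λ, cos φ sin λ, sin φ).
The central angle between the endpoints is δ = arccos(p₁·p₂) ≈ 2.131 rad (122.1°).
Interpolate at f = 2/3 with slerp weights a = sin((1−f)δ)/sin δ ≈ 0.770, b = sin(fδ)/sin δ ≈ 1.167.
p = a·p₁ + b·p₂ ≈ (-0.880, 0.474, 0.037); φ = arcsin(p_z) ≈ 2.13°, λ = atan2(p_y, p_x) ≈ 151.68°.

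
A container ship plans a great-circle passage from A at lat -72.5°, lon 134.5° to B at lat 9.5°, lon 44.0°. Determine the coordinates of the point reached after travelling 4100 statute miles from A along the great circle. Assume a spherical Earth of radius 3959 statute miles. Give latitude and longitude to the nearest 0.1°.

From cos δ = sin φ₁ sin φ₂ + cos φ₁ cos φ₂ cos Δλ, the central angle is δ ≈ 1.731 rad (99.2°). The total great-circle distance is δ·R ≈ 1.731 × 3959 ≈ 6855 mi, so the target fraction is f = 4100/6855 ≈ 0.598.
Interpolate at f ≈ 0.598 with slerp weights a = sin((1−f)δ)/sin δ ≈ 0.649, b = sin(fδ)/sin δ ≈ 0.871.
p = a·p₁ + b·p₂ ≈ (0.481, 0.736, -0.476); φ = arcsin(p_z) ≈ -28.39°, λ = atan2(p_y, p_x) ≈ 56.83°.

≈ lat -28.4°, lon 56.8°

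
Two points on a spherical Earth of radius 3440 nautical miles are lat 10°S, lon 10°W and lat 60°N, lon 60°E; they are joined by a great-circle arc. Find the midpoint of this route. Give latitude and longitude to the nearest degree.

≈ lat 29°N, lon 12°E

Convert each endpoint to a unit vector on the sphere (x = cos φ cos λ, y = cos φ sin λ, z = sin φ).
The central angle between the endpoints is δ = arccos(p₁·p₂) ≈ 1.553 rad (89.0°).
Interpolate at f = 1/2 with slerp weights a = sin((1−f)δ)/sin δ ≈ 0.701, b = sin(fδ)/sin δ ≈ 0.701.
p = a·p₁ + b·p₂ ≈ (0.855, 0.184, 0.485); φ = arcsin(p_z) ≈ 29.03°, λ = atan2(p_y, p_x) ≈ 12.12°.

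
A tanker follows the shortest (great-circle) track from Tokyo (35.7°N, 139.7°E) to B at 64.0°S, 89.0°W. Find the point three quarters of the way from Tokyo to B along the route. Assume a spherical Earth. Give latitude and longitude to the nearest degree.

≈ 56°S, 160°W

Write both endpoints as unit vectors p₁, p₂ with components (cos φ cos λ, cos φ sin λ, sin φ).
The central angle between the endpoints is δ = arccos(p₁·p₂) ≈ 2.433 rad (139.4°).
Interpolate at f = 3/4 with slerp weights a = sin((1−f)δ)/sin δ ≈ 0.878, b = sin(fδ)/sin δ ≈ 1.488.
p = a·p₁ + b·p₂ ≈ (-0.533, -0.191, -0.825); φ = arcsin(p_z) ≈ -55.54°, λ = atan2(p_y, p_x) ≈ -160.30°.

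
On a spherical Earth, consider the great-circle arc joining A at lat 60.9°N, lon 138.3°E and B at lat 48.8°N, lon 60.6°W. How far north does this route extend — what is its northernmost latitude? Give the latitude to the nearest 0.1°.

≈ 83.6°N

The great circle lies in the plane with unit normal n̂ = (p₁ × p₂)/|p₁ × p₂|.
Here n̂_z ≈ +0.111; the vertex latitude is φ_max = arccos|n̂_z| ≈ 83.6°.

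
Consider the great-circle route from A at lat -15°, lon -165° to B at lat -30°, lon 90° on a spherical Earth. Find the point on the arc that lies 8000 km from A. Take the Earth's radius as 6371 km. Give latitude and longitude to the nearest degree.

≈ lat -35°, lon 117°

Convert each endpoint to a unit vector on the sphere (x = cos φ cos λ, y = cos φ sin λ, z = sin φ).
The central angle between the endpoints is δ = arccos(p₁·p₂) ≈ 1.658 rad (95.0°). The total great-circle distance is δ·R ≈ 1.658 × 6371 ≈ 10563 km, so the target fraction is f = 8000/10563 ≈ 0.757.
Interpolate at f ≈ 0.757 with slerp weights a = sin((1−f)δ)/sin δ ≈ 0.393, b = sin(fδ)/sin δ ≈ 0.954.
p = a·p₁ + b·p₂ ≈ (-0.367, 0.728, -0.579); φ = arcsin(p_z) ≈ -35.37°, λ = atan2(p_y, p_x) ≈ 116.73°.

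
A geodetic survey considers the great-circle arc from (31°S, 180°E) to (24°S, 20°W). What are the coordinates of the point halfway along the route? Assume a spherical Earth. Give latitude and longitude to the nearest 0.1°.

≈ (71.3°S, 89.8°W)

The haversine formula gives a central angle δ ≈ 2.125 rad (121.8°) between the endpoints.
Interpolate at f = 1/2 with slerp weights a = sin((1−f)δ)/sin δ ≈ 1.027, b = sin(fδ)/sin δ ≈ 1.027.
p = a·p₁ + b·p₂ ≈ (0.001, -0.321, -0.947); φ = arcsin(p_z) ≈ -71.27°, λ = atan2(p_y, p_x) ≈ -89.76°.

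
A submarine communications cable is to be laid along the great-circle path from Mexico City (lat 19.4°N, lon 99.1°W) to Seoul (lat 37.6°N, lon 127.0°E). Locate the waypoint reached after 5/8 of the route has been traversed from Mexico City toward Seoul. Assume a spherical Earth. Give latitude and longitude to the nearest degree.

Write both endpoints as unit vectors p₁, p₂ with components (cos φ cos λ, cos φ sin λ, sin φ).
The central angle between the endpoints is δ = arccos(p₁·p₂) ≈ 1.892 rad (108.4°).
Interpolate at f = 5/8 with slerp weights a = sin((1−f)δ)/sin δ ≈ 0.686, b = sin(fδ)/sin δ ≈ 0.975.
p = a·p₁ + b·p₂ ≈ (-0.567, -0.022, 0.823); φ = arcsin(p_z) ≈ 55.40°, λ = atan2(p_y, p_x) ≈ -177.76°.

≈ lat 55°N, lon 178°W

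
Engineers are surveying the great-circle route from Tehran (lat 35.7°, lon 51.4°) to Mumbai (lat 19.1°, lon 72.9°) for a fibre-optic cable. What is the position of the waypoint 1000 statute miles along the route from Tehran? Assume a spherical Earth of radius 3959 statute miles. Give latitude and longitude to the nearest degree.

≈ lat 27°, lon 65°

From cos δ = sin φ₁ sin φ₂ + cos φ₁ cos φ₂ cos Δλ, the central angle is δ ≈ 0.440 rad (25.2°). The total great-circle distance is δ·R ≈ 0.440 × 3959 ≈ 1740 mi, so the target fraction is f = 1000/1740 ≈ 0.575.
Interpolate at f ≈ 0.575 with slerp weights a = sin((1−f)δ)/sin δ ≈ 0.437, b = sin(fδ)/sin δ ≈ 0.587.
p = a·p₁ + b·p₂ ≈ (0.384, 0.808, 0.447); φ = arcsin(p_z) ≈ 26.56°, λ = atan2(p_y, p_x) ≈ 64.54°.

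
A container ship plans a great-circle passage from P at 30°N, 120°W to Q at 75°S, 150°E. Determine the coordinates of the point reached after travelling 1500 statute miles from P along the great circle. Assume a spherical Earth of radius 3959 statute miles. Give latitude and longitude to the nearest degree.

≈ 9°N, 126°W

From cos δ = sin φ₁ sin φ₂ + cos φ₁ cos φ₂ cos Δλ, the central angle is δ ≈ 2.075 rad (118.9°). The total great-circle distance is δ·R ≈ 2.075 × 3959 ≈ 8214 mi, so the target fraction is f = 1500/8214 ≈ 0.183.
Interpolate at f ≈ 0.183 with slerp weights a = sin((1−f)δ)/sin δ ≈ 1.133, b = sin(fδ)/sin δ ≈ 0.422.
p = a·p₁ + b·p₂ ≈ (-0.585, -0.795, 0.159); φ = arcsin(p_z) ≈ 9.12°, λ = atan2(p_y, p_x) ≈ -126.36°.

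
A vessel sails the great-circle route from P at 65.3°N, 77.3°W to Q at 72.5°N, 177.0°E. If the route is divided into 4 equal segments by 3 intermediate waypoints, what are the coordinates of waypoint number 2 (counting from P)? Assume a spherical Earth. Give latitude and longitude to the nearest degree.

≈ 77°N, 118°W

Write both endpoints as unit vectors p₁, p₂ with components (cos φ cos λ, cos φ sin λ, sin φ).
The central angle between the endpoints is δ = arccos(p₁·p₂) ≈ 0.587 rad (33.6°).
Interpolate at f = 2/4 with slerp weights a = sin((1−f)δ)/sin δ ≈ 0.522, b = sin(fδ)/sin δ ≈ 0.522.
p = a·p₁ + b·p₂ ≈ (-0.109, -0.205, 0.973); φ = arcsin(p_z) ≈ 76.59°, λ = atan2(p_y, p_x) ≈ -118.01°.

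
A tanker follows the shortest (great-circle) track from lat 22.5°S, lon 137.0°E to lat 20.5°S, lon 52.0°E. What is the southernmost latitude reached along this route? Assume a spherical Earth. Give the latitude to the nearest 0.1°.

The great circle lies in the plane with unit normal n̂ = (p₁ × p₂)/|p₁ × p₂|.
Here n̂_z ≈ -0.882; the vertex latitude is φ_max = arccos|n̂_z| ≈ 28.2°.

≈ 28.2°S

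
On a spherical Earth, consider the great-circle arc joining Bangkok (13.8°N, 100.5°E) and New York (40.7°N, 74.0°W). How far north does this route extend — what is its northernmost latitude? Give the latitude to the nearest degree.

≈ 85°N

The great circle lies in the plane with unit normal n̂ = (p₁ × p₂)/|p₁ × p₂|.
Here n̂_z ≈ -0.086; the vertex latitude is φ_max = arccos|n̂_z| ≈ 85.0°.
Check via Clairaut: cos φ_max = |cos φ₁| · sin C = cos(13.8°)·sin(5.1°) ≈ 0.086, again giving ≈ 85.0°.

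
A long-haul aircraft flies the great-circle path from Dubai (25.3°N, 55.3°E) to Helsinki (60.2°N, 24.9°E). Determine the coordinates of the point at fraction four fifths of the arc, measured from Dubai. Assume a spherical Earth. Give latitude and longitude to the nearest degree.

Convert each endpoint to a unit vector on the sphere (x = cos φ cos λ, y = cos φ sin λ, z = sin φ).
The central angle between the endpoints is δ = arccos(p₁·p₂) ≈ 0.710 rad (40.7°).
Interpolate at f = 4/5 with slerp weights a = sin((1−f)δ)/sin δ ≈ 0.217, b = sin(fδ)/sin δ ≈ 0.825.
p = a·p₁ + b·p₂ ≈ (0.484, 0.334, 0.809); φ = arcsin(p_z) ≈ 53.99°, λ = atan2(p_y, p_x) ≈ 34.63°.

≈ 54°N, 35°E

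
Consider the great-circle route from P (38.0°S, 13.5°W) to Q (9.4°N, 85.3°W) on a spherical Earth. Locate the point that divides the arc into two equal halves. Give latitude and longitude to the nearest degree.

≈ (17°S, 54°W)

The haversine formula gives a central angle δ ≈ 1.428 rad (81.8°) between the endpoints.
Interpolate at f = 1/2 with slerp weights a = sin((1−f)δ)/sin δ ≈ 0.662, b = sin(fδ)/sin δ ≈ 0.662.
p = a·p₁ + b·p₂ ≈ (0.560, -0.772, -0.299); φ = arcsin(p_z) ≈ -17.41°, λ = atan2(p_y, p_x) ≈ -54.03°.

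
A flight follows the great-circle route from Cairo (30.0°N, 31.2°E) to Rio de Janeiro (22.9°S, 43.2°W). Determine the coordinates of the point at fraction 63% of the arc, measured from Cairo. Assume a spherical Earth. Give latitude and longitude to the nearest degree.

≈ (3°S, 16°W)

Convert each endpoint to a unit vector on the sphere (x = cos φ cos λ, y = cos φ sin λ, z = sin φ).
The central angle between the endpoints is δ = arccos(p₁·p₂) ≈ 1.551 rad (88.9°).
Interpolate at f = 0.63 with slerp weights a = sin((1−f)δ)/sin δ ≈ 0.543, b = sin(fδ)/sin δ ≈ 0.829.
p = a·p₁ + b·p₂ ≈ (0.959, -0.279, -0.051); φ = arcsin(p_z) ≈ -2.93°, λ = atan2(p_y, p_x) ≈ -16.23°.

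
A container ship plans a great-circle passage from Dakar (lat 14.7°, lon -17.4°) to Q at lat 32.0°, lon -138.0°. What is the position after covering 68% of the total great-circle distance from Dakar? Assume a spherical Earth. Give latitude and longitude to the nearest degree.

From cos δ = sin φ₁ sin φ₂ + cos φ₁ cos φ₂ cos Δλ, the central angle is δ ≈ 1.858 rad (106.4°).
Interpolate at f = 0.68 with slerp weights a = sin((1−f)δ)/sin δ ≈ 0.584, b = sin(fδ)/sin δ ≈ 0.994.
p = a·p₁ + b·p₂ ≈ (-0.087, -0.733, 0.675); φ = arcsin(p_z) ≈ 42.44°, λ = atan2(p_y, p_x) ≈ -96.79°.

≈ lat 42°, lon -97°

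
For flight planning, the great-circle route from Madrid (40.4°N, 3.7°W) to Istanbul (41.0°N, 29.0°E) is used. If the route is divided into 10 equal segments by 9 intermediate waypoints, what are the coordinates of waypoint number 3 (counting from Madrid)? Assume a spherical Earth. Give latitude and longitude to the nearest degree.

Convert each endpoint to a unit vector on the sphere (x = cos φ cos λ, y = cos φ sin λ, z = sin φ).
The central angle between the endpoints is δ = arccos(p₁·p₂) ≈ 0.430 rad (24.7°).
Interpolate at f = 3/10 with slerp weights a = sin((1−f)δ)/sin δ ≈ 0.711, b = sin(fδ)/sin δ ≈ 0.309.
p = a·p₁ + b·p₂ ≈ (0.744, 0.078, 0.663); φ = arcsin(p_z) ≈ 41.56°, λ = atan2(p_y, p_x) ≈ 5.98°.

≈ 42°N, 6°E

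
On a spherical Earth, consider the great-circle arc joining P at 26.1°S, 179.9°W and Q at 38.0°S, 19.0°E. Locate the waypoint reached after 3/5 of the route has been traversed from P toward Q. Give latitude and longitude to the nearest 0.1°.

≈ 74.7°S, 77.6°E

Convert each endpoint to a unit vector on the sphere (x = cos φ cos λ, y = cos φ sin λ, z = sin φ).
The central angle between the endpoints is δ = arccos(p₁·p₂) ≈ 1.981 rad (113.5°).
Interpolate at f = 3/5 with slerp weights a = sin((1−f)δ)/sin δ ≈ 0.776, b = sin(fδ)/sin δ ≈ 1.012.
p = a·p₁ + b·p₂ ≈ (0.057, 0.258, -0.964); φ = arcsin(p_z) ≈ -74.67°, λ = atan2(p_y, p_x) ≈ 77.64°.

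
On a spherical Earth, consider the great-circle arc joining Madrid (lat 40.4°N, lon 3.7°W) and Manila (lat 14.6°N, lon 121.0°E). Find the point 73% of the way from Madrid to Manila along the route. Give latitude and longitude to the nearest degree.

≈ lat 35°N, lon 99°E

Convert each endpoint to a unit vector on the sphere (x = cos φ cos λ, y = cos φ sin λ, z = sin φ).
The central angle between the endpoints is δ = arccos(p₁·p₂) ≈ 1.830 rad (104.8°).
Interpolate at f = 0.73 with slerp weights a = sin((1−f)δ)/sin δ ≈ 0.491, b = sin(fδ)/sin δ ≈ 1.006.
p = a·p₁ + b·p₂ ≈ (-0.129, 0.810, 0.572); φ = arcsin(p_z) ≈ 34.86°, λ = atan2(p_y, p_x) ≈ 99.02°.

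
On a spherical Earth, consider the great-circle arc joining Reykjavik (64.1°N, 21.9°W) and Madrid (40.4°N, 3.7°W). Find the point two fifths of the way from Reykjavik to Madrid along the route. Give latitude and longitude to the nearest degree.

≈ (55°N, 12°W)

Convert each endpoint to a unit vector on the sphere (x = cos φ cos λ, y = cos φ sin λ, z = sin φ).
The central angle between the endpoints is δ = arccos(p₁·p₂) ≈ 0.453 rad (26.0°).
Interpolate at f = 2/5 with slerp weights a = sin((1−f)δ)/sin δ ≈ 0.613, b = sin(fδ)/sin δ ≈ 0.412.
p = a·p₁ + b·p₂ ≈ (0.562, -0.120, 0.819); φ = arcsin(p_z) ≈ 54.95°, λ = atan2(p_y, p_x) ≈ -12.08°.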